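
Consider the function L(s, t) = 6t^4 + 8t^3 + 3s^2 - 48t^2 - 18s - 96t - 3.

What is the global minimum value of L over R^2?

L(s,t) separates as P(s) + Q(t) − 3, so its minimum is min P + min Q − 3.
P'(s) = 6s - 18 vanishes at s ∈ {3}; Q'(t) = 24(t - 2)(t + 1)(t + 2) vanishes at t ∈ {-2, -1, 2}.
Local minima of P (where P''>0): P(3)=-27. Local minima of Q: Q(-2)=32, Q(2)=-224.
So the global minimum of L is P(3) + Q(2) − 3 = -27 − 224 − 3 = -254, attained at (3, 2).

-254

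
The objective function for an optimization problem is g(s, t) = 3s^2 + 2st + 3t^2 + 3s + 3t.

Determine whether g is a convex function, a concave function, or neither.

convex

g is quadratic, so its Hessian is the constant matrix H = [[6, 2], [2, 6]].
det(H) = 32, tr(H) = 12.
det(H) > 0 and tr(H) > 0, so H is positive definite everywhere: convex.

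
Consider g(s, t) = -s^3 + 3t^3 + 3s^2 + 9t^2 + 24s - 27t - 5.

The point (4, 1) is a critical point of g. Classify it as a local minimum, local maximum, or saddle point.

saddle point

The mixed partial ∂²g/∂s∂t is 0, so the Hessian at any point is diag(g_ss, g_tt) = diag(6(-s + 1), 18(t + 1)).
At (4, 1): H = diag(-18, 36).
The eigenvalues have opposite signs, so H is indefinite: a saddle point.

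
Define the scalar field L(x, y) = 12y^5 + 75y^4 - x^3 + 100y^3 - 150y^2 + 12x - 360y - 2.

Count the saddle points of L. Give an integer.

L separates as a function of x plus a function of y, so ∇L=0 decouples.
∂L/∂x = -3(x - 2)(x + 2) = 0 at x ∈ {-2, 2}; ∂L/∂y = 60(y - 1)(y + 1)(y + 2)(y + 3) = 0 at y ∈ {-3, -2, -1, 1}.
The Hessian is diagonal: diag(L_xx, L_yy). Second derivatives: L_xx(-2)=12, L_xx(2)=-12; L_yy(-3)=-480, L_yy(-2)=180, L_yy(-1)=-240, L_yy(1)=1440.
Saddle points occur where the two diagonal entries have opposite signs: (-2, -3), (-2, -1), (2, -2), (2, 1). Count: 4.

4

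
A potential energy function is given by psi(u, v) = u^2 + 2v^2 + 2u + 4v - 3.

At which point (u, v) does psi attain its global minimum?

psi(u,v) separates as P(u) + Q(v) − 3, so its minimum is min P + min Q − 3.
P'(u) = 2u + 2 vanishes at u ∈ {-1}; Q'(v) = 4v + 4 vanishes at v ∈ {-1}.
Local minima of P (where P''>0): P(-1)=-1. Local minima of Q: Q(-1)=-2.
So the global minimum of psi is P(-1) + Q(-1) − 3 = -1 − 2 − 3 = -6, attained at (-1, -1).

(-1, -1)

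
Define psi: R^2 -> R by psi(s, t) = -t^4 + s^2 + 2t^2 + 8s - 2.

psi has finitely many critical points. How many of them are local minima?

1

psi separates as a function of s plus a function of t, so ∇psi=0 decouples.
∂psi/∂s = 2(s + 4) = 0 at s ∈ {-4}; ∂psi/∂t = -4t(t - 1)(t + 1) = 0 at t ∈ {-1, 0, 1}.
The Hessian is diagonal: diag(psi_ss, psi_tt). Second derivatives: psi_ss(-4)=2; psi_tt(-1)=-8, psi_tt(0)=4, psi_tt(1)=-8.
Local minima occur where both diagonal entries positive: (-4, 0). Count: 1.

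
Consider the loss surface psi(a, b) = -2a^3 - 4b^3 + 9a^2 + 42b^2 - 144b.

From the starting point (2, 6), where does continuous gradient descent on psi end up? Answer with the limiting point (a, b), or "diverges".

psi is separable, so gradient descent decouples: a follows -∂psi/∂a, b follows -∂psi/∂b.
∂psi/∂a = -6a(a - 3); at a=2 this is 12, so a decreases.
∂psi/∂b = -12(b - 4)(b - 3); at b=6 this is -72, so b increases.
The b-coordinate has no critical point in that direction and runs off to infinity.

diverges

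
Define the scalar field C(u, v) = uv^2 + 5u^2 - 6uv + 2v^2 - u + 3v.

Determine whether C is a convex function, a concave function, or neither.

The term uv^2 is cubic, so the Hessian is not constant.
∂²C/∂v² = 2u + 4, which takes both signs as u varies (negative for sufficiently negative u). A diagonal entry of the Hessian changing sign means the Hessian is neither positive- nor negative-semidefinite on all of R^2.

neither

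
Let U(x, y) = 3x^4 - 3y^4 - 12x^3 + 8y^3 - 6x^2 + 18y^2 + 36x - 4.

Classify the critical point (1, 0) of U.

saddle point

The mixed partial ∂²U/∂x∂y is 0, so the Hessian at any point is diag(U_xx, U_yy) = diag(12(3x^2 - 6x - 1), 12(-3y^2 + 4y + 3)).
At (1, 0): H = diag(-48, 36).
The eigenvalues have opposite signs, so H is indefinite: a saddle point.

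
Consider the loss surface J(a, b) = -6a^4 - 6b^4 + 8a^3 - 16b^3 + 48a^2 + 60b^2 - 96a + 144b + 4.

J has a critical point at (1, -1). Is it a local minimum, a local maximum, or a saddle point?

The mixed partial ∂²J/∂a∂b is 0, so the Hessian at any point is diag(J_aa, J_bb) = diag(24(-3a^2 + 2a + 4), 24(-3b^2 - 4b + 5)).
At (1, -1): H = diag(72, 144).
Both eigenvalues are positive, so H is positive definite: a local minimum.

local minimum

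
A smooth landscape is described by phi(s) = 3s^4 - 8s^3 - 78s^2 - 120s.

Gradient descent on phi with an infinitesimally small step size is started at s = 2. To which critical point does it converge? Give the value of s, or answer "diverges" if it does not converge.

phi'(s) = 12(s - 5)(s + 1)(s + 2), so phi'(2) = -432.
Gradient descent moves in the -phi' direction, i.e. s is increasing.
The nearest critical point in that direction is s = 5, where phi'' = 504 > 0 (a local minimum). The iterate converges there.

5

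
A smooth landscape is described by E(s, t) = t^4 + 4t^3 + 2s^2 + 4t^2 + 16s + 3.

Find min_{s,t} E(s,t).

E(s,t) separates as P(s) + Q(t) + 3, so its minimum is min P + min Q + 3.
P'(s) = 4s + 16 vanishes at s ∈ {-4}; Q'(t) = 4t(t + 1)(t + 2) vanishes at t ∈ {-2, -1, 0}.
Local minima of P (where P''>0): P(-4)=-32. Local minima of Q: Q(-2)=0, Q(0)=0.
So the global minimum of E is P(-4) + Q(-2) + 3 = -32 + 0 + 3 = -29, attained at (-4, -2).

-29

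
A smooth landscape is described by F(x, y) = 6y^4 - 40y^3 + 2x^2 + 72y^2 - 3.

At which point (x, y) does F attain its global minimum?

F(x,y) separates as P(x) + Q(y) − 3, so its minimum is min P + min Q − 3.
P'(x) = 4x vanishes at x ∈ {0}; Q'(y) = 24y(y - 3)(y - 2) vanishes at y ∈ {0, 2, 3}.
Local minima of P (where P''>0): P(0)=0. Local minima of Q: Q(0)=0, Q(3)=54.
So the global minimum of F is P(0) + Q(0) − 3 = 0 + 0 − 3 = -3, attained at (0, 0).

(0, 0)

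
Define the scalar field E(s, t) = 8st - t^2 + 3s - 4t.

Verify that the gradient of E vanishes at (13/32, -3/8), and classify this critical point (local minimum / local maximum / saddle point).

∇E = (8t + 3, 8s - 2t - 4); substituting (13/32, -3/8) gives ∇E = (0, 0), so (13/32, -3/8) is indeed a critical point.
The Hessian of E is constant: H = [[0, 8], [8, -2]].
det(H) = 0·(-2) − 8² = -64.
Since det(H) < 0, H is indefinite and the critical point is a saddle point.

saddle point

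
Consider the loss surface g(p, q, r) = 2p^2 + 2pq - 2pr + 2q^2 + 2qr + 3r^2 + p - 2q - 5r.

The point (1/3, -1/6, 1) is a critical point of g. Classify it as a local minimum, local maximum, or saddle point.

The Hessian is constant: H = [[4, 2, -2], [2, 4, 2], [-2, 2, 6]].
Leading principal minors: Δ₁ = 4, Δ₂ = 12, Δ₃ = 24.
All leading minors are positive, so H is positive definite: a local minimum.

local minimum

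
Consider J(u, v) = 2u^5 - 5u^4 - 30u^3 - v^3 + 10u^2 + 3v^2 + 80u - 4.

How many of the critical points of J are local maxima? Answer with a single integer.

2

J separates as a function of u plus a function of v, so ∇J=0 decouples.
∂J/∂u = 10(u - 4)(u - 1)(u + 1)(u + 2) = 0 at u ∈ {-2, -1, 1, 4}; ∂J/∂v = -3v(v - 2) = 0 at v ∈ {0, 2}.
The Hessian is diagonal: diag(J_uu, J_vv). Second derivatives: J_uu(-2)=-180, J_uu(-1)=100, J_uu(1)=-180, J_uu(4)=900; J_vv(0)=6, J_vv(2)=-6.
Local maxima occur where both diagonal entries negative: (-2, 2), (1, 2). Count: 2.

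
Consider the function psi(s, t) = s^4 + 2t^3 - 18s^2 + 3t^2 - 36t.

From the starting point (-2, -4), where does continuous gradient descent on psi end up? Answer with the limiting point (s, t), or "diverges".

psi is separable, so gradient descent decouples: s follows -∂psi/∂s, t follows -∂psi/∂t.
∂psi/∂s = 4s(s - 3)(s + 3); at s=-2 this is 40, so s decreases.
∂psi/∂t = 6(t - 2)(t + 3); at t=-4 this is 36, so t decreases.
The t-coordinate has no critical point in that direction and runs off to infinity.

diverges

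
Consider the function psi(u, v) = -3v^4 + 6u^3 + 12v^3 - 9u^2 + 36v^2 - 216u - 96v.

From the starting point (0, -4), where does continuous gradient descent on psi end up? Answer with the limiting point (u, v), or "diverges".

diverges

psi is separable, so gradient descent decouples: u follows -∂psi/∂u, v follows -∂psi/∂v.
∂psi/∂u = 18(u - 4)(u + 3); at u=0 this is -216, so u increases.
∂psi/∂v = -12(v - 4)(v - 1)(v + 2); at v=-4 this is 960, so v decreases.
The v-coordinate has no critical point in that direction and runs off to infinity.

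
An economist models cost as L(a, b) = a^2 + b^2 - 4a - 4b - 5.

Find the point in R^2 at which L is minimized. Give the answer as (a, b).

(2, 2)

L(a,b) separates as P(a) + Q(b) − 5, so its minimum is min P + min Q − 5.
P'(a) = 2a - 4 vanishes at a ∈ {2}; Q'(b) = 2b - 4 vanishes at b ∈ {2}.
Local minima of P (where P''>0): P(2)=-4. Local minima of Q: Q(2)=-4.
So the global minimum of L is P(2) + Q(2) − 5 = -4 − 4 − 5 = -13, attained at (2, 2).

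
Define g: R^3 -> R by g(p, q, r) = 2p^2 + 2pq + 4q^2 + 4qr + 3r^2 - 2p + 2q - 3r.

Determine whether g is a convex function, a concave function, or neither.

g is quadratic, so its Hessian is the constant matrix H = [[4, 2, 0], [2, 8, 4], [0, 4, 6]].
Leading principal minors: 4, 28, 104.
All positive ⇒ H ≻ 0 ⇒ convex.

convex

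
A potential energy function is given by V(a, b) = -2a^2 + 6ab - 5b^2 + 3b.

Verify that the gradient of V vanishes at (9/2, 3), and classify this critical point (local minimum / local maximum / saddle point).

local maximum

∇V = (-4a + 6b, 6a - 10b + 3); substituting (9/2, 3) gives ∇V = (0, 0), so (9/2, 3) is indeed a critical point.
The Hessian of V is constant: H = [[-4, 6], [6, -10]].
det(H) = (-4)·(-10) − 6² = 4.
det(H) > 0 and tr(H) = -14 < 0, so H is negative definite and the point is a local maximum.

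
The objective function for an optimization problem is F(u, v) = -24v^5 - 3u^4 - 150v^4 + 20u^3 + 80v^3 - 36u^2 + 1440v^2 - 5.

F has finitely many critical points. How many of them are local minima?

F separates as a function of u plus a function of v, so ∇F=0 decouples.
∂F/∂u = -12u(u - 3)(u - 2) = 0 at u ∈ {0, 2, 3}; ∂F/∂v = -120v(v - 2)(v + 3)(v + 4) = 0 at v ∈ {-4, -3, 0, 2}.
The Hessian is diagonal: diag(F_uu, F_vv). Second derivatives: F_uu(0)=-72, F_uu(2)=24, F_uu(3)=-36; F_vv(-4)=2880, F_vv(-3)=-1800, F_vv(0)=2880, F_vv(2)=-7200.
Local minima occur where both diagonal entries positive: (2, -4), (2, 0). Count: 2.

2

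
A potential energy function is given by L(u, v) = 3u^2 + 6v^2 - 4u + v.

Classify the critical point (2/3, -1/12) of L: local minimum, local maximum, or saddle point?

local minimum

The Hessian of L is constant: H = [[6, 0], [0, 12]].
det(H) = 6·12 − 0² = 72.
det(H) > 0 and tr(H) = 18 > 0, so H is positive definite and the point is a local minimum.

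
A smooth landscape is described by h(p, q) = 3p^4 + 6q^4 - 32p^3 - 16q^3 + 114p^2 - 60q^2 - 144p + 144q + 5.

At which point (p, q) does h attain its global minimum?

(1, -2)

h(p,q) separates as A(p) + B(q) + 5, so its minimum is min A + min B + 5.
A'(p) = 12(p - 4)(p - 3)(p - 1) vanishes at p ∈ {1, 3, 4}; B'(q) = 24(q - 3)(q - 1)(q + 2) vanishes at q ∈ {-2, 1, 3}.
Local minima of A (where A''>0): A(1)=-59, A(4)=-32. Local minima of B: B(-2)=-304, B(3)=-54.
So the global minimum of h is A(1) + B(-2) + 5 = -59 − 304 + 5 = -358, attained at (1, -2).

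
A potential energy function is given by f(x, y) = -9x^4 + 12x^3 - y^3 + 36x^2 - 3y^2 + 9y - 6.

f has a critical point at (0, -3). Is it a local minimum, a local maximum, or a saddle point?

local minimum

The mixed partial ∂²f/∂x∂y is 0, so the Hessian at any point is diag(f_xx, f_yy) = diag(36(-3x^2 + 2x + 2), -6(y + 1)).
At (0, -3): H = diag(72, 12).
Both eigenvalues are positive, so H is positive definite: a local minimum.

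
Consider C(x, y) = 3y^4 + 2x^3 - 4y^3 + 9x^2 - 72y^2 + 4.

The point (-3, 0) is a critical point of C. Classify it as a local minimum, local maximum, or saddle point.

local maximum

The mixed partial ∂²C/∂x∂y is 0, so the Hessian at any point is diag(C_xx, C_yy) = diag(6(2x + 3), 12(3y^2 - 2y - 12)).
At (-3, 0): H = diag(-18, -144).
Both eigenvalues are negative, so H is negative definite: a local maximum.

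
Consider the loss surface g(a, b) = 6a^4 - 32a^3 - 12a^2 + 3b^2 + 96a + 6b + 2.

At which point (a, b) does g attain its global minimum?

(4, -1)

g(a,b) separates as P(a) + Q(b) + 2, so its minimum is min P + min Q + 2.
P'(a) = 24(a - 4)(a - 1)(a + 1) vanishes at a ∈ {-1, 1, 4}; Q'(b) = 6b + 6 vanishes at b ∈ {-1}.
Local minima of P (where P''>0): P(-1)=-70, P(4)=-320. Local minima of Q: Q(-1)=-3.
So the global minimum of g is P(4) + Q(-1) + 2 = -320 − 3 + 2 = -321, attained at (4, -1).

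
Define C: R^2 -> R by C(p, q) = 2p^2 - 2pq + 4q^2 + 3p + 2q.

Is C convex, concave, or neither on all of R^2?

C is quadratic, so its Hessian is the constant matrix H = [[4, -2], [-2, 8]].
det(H) = 28, tr(H) = 12.
det(H) > 0 and tr(H) > 0, so H is positive definite everywhere: convex.

convex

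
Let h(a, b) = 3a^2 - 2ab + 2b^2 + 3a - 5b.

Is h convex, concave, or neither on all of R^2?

convex

h is quadratic, so its Hessian is the constant matrix H = [[6, -2], [-2, 4]].
det(H) = 20, tr(H) = 10.
det(H) > 0 and tr(H) > 0, so H is positive definite everywhere: convex.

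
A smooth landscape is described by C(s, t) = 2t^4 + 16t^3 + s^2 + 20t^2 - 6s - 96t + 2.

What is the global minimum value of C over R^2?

C(s,t) separates as P(s) + Q(t) + 2, so its minimum is min P + min Q + 2.
P'(s) = 2s - 6 vanishes at s ∈ {3}; Q'(t) = 8(t - 1)(t + 3)(t + 4) vanishes at t ∈ {-4, -3, 1}.
Local minima of P (where P''>0): P(3)=-9. Local minima of Q: Q(-4)=192, Q(1)=-58.
So the global minimum of C is P(3) + Q(1) + 2 = -9 − 58 + 2 = -65, attained at (3, 1).

-65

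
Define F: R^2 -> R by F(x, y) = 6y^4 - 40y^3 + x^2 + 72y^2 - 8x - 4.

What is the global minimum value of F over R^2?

F(x,y) separates as P(x) + Q(y) − 4, so its minimum is min P + min Q − 4.
P'(x) = 2x - 8 vanishes at x ∈ {4}; Q'(y) = 24y(y - 3)(y - 2) vanishes at y ∈ {0, 2, 3}.
Local minima of P (where P''>0): P(4)=-16. Local minima of Q: Q(0)=0, Q(3)=54.
So the global minimum of F is P(4) + Q(0) − 4 = -16 + 0 − 4 = -20, attained at (4, 0).

-20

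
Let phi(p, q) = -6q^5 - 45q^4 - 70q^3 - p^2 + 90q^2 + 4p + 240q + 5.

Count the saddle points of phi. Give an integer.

phi separates as a function of p plus a function of q, so ∇phi=0 decouples.
∂phi/∂p = -2(p - 2) = 0 at p ∈ {2}; ∂phi/∂q = -30(q - 1)(q + 1)(q + 2)(q + 4) = 0 at q ∈ {-4, -2, -1, 1}.
The Hessian is diagonal: diag(phi_pp, phi_qq). Second derivatives: phi_pp(2)=-2; phi_qq(-4)=900, phi_qq(-2)=-180, phi_qq(-1)=180, phi_qq(1)=-900.
Saddle points occur where the two diagonal entries have opposite signs: (2, -4), (2, -1). Count: 2.

2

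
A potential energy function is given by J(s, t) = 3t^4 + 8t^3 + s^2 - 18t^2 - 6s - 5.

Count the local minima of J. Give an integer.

2

J separates as a function of s plus a function of t, so ∇J=0 decouples.
∂J/∂s = 2(s - 3) = 0 at s ∈ {3}; ∂J/∂t = 12t(t - 1)(t + 3) = 0 at t ∈ {-3, 0, 1}.
The Hessian is diagonal: diag(J_ss, J_tt). Second derivatives: J_ss(3)=2; J_tt(-3)=144, J_tt(0)=-36, J_tt(1)=48.
Local minima occur where both diagonal entries positive: (3, -3), (3, 1). Count: 2.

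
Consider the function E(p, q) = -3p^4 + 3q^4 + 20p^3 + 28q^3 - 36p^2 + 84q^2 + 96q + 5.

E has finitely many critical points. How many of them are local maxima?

2

E separates as a function of p plus a function of q, so ∇E=0 decouples.
∂E/∂p = -12p(p - 3)(p - 2) = 0 at p ∈ {0, 2, 3}; ∂E/∂q = 12(q + 1)(q + 2)(q + 4) = 0 at q ∈ {-4, -2, -1}.
The Hessian is diagonal: diag(E_pp, E_qq). Second derivatives: E_pp(0)=-72, E_pp(2)=24, E_pp(3)=-36; E_qq(-4)=72, E_qq(-2)=-24, E_qq(-1)=36.
Local maxima occur where both diagonal entries negative: (0, -2), (3, -2). Count: 2.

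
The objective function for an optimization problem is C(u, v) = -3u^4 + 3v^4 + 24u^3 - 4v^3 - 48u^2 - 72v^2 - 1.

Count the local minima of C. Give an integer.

C separates as a function of u plus a function of v, so ∇C=0 decouples.
∂C/∂u = -12u(u - 4)(u - 2) = 0 at u ∈ {0, 2, 4}; ∂C/∂v = 12v(v - 4)(v + 3) = 0 at v ∈ {-3, 0, 4}.
The Hessian is diagonal: diag(C_uu, C_vv). Second derivatives: C_uu(0)=-96, C_uu(2)=48, C_uu(4)=-96; C_vv(-3)=252, C_vv(0)=-144, C_vv(4)=336.
Local minima occur where both diagonal entries positive: (2, -3), (2, 4). Count: 2.

2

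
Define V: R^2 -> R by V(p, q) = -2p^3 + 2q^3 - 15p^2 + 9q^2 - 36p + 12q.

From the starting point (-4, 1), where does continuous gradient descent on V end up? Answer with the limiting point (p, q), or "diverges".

V is separable, so gradient descent decouples: p follows -∂V/∂p, q follows -∂V/∂q.
∂V/∂p = -6(p + 2)(p + 3); at p=-4 this is -12, so p increases.
∂V/∂q = 6(q + 1)(q + 2); at q=1 this is 36, so q decreases.
p converges to its nearest critical value -3 (a local min of the p-part); q converges to -1. The iterate converges to (-3, -1).

(-3, -1)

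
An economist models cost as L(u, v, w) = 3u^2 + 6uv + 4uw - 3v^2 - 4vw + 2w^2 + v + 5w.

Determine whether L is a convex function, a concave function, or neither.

neither

L is quadratic, so its Hessian is the constant matrix H = [[6, 6, 4], [6, -6, -4], [4, -4, 4]].
Leading principal minors: 6, -72, -480.
Neither pattern holds ⇒ H is indefinite ⇒ neither convex nor concave.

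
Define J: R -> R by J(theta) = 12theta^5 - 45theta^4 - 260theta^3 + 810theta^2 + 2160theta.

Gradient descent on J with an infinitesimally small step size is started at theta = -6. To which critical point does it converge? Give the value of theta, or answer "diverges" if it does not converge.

diverges

J'(theta) = 60(theta - 4)(theta - 3)(theta + 1)(theta + 3), so J'(-6) = 81000.
Gradient descent moves in the -J' direction, i.e. theta is decreasing.
There is no critical point below theta=-6, and J' keeps the same sign, so the iterate runs off to −∞.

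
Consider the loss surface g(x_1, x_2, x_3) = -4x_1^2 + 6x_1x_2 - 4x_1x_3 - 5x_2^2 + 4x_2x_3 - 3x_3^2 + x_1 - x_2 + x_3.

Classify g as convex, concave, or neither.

concave

g is quadratic, so its Hessian is the constant matrix H = [[-8, 6, -4], [6, -10, 4], [-4, 4, -6]].
Leading principal minors: -8, 44, -168.
Signs alternate −, +, − ⇒ H ≺ 0 ⇒ concave.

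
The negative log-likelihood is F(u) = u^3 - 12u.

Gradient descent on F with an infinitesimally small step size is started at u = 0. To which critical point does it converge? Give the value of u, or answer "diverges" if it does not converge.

F'(u) = 3(u - 2)(u + 2), so F'(0) = -12.
Gradient descent moves in the -F' direction, i.e. u is increasing.
The nearest critical point in that direction is u = 2, where F'' = 12 > 0 (a local minimum). The iterate converges there.

2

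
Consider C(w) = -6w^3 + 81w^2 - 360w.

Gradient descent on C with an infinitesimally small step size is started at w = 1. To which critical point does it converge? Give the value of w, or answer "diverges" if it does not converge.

4

C'(w) = -18(w - 5)(w - 4), so C'(1) = -216.
Gradient descent moves in the -C' direction, i.e. w is increasing.
The nearest critical point in that direction is w = 4, where C'' = 18 > 0 (a local minimum). The iterate converges there.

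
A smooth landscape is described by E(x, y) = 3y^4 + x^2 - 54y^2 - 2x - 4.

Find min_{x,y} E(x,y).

-248

E(x,y) separates as P(x) + Q(y) − 4, so its minimum is min P + min Q − 4.
P'(x) = 2x - 2 vanishes at x ∈ {1}; Q'(y) = 12y(y - 3)(y + 3) vanishes at y ∈ {-3, 0, 3}.
Local minima of P (where P''>0): P(1)=-1. Local minima of Q: Q(-3)=-243, Q(3)=-243.
So the global minimum of E is P(1) + Q(-3) − 4 = -1 − 243 − 4 = -248, attained at (1, -3).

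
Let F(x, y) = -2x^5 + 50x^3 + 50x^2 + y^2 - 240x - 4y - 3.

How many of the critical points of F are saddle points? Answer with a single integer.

F separates as a function of x plus a function of y, so ∇F=0 decouples.
∂F/∂x = -10(x - 4)(x - 1)(x + 2)(x + 3) = 0 at x ∈ {-3, -2, 1, 4}; ∂F/∂y = 2(y - 2) = 0 at y ∈ {2}.
The Hessian is diagonal: diag(F_xx, F_yy). Second derivatives: F_xx(-3)=280, F_xx(-2)=-180, F_xx(1)=360, F_xx(4)=-1260; F_yy(2)=2.
Saddle points occur where the two diagonal entries have opposite signs: (-2, 2), (4, 2). Count: 2.

2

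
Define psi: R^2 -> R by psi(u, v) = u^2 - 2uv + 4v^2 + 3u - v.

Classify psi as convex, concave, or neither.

psi is quadratic, so its Hessian is the constant matrix H = [[2, -2], [-2, 8]].
det(H) = 12, tr(H) = 10.
det(H) > 0 and tr(H) > 0, so H is positive definite everywhere: convex.

convex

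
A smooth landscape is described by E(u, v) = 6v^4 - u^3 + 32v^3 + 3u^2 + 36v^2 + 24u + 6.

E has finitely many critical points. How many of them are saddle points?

E separates as a function of u plus a function of v, so ∇E=0 decouples.
∂E/∂u = -3(u - 4)(u + 2) = 0 at u ∈ {-2, 4}; ∂E/∂v = 24v(v + 1)(v + 3) = 0 at v ∈ {-3, -1, 0}.
The Hessian is diagonal: diag(E_uu, E_vv). Second derivatives: E_uu(-2)=18, E_uu(4)=-18; E_vv(-3)=144, E_vv(-1)=-48, E_vv(0)=72.
Saddle points occur where the two diagonal entries have opposite signs: (-2, -1), (4, -3), (4, 0). Count: 3.

3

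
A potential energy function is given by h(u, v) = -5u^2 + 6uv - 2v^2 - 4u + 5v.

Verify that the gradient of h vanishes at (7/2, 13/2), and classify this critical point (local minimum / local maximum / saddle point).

∇h = (-10u + 6v - 4, 6u - 4v + 5); substituting (7/2, 13/2) gives ∇h = (0, 0), so (7/2, 13/2) is indeed a critical point.
The Hessian of h is constant: H = [[-10, 6], [6, -4]].
det(H) = (-10)·(-4) − 6² = 4.
det(H) > 0 and tr(H) = -14 < 0, so H is negative definite and the point is a local maximum.

local maximum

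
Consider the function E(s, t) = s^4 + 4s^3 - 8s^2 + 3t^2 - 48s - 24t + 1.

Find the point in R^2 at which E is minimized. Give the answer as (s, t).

(2, 4)

E(s,t) separates as P(s) + Q(t) + 1, so its minimum is min P + min Q + 1.
P'(s) = 4(s - 2)(s + 2)(s + 3) vanishes at s ∈ {-3, -2, 2}; Q'(t) = 6(t - 4) vanishes at t ∈ {4}.
Local minima of P (where P''>0): P(-3)=45, P(2)=-80. Local minima of Q: Q(4)=-48.
So the global minimum of E is P(2) + Q(4) + 1 = -80 − 48 + 1 = -127, attained at (2, 4).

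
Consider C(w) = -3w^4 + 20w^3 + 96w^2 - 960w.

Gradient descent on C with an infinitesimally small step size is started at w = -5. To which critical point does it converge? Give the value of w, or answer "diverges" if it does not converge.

C'(w) = -12(w - 5)(w - 4)(w + 4), so C'(-5) = 1080.
Gradient descent moves in the -C' direction, i.e. w is decreasing.
There is no critical point below w=-5, and C' keeps the same sign, so the iterate runs off to −∞.

diverges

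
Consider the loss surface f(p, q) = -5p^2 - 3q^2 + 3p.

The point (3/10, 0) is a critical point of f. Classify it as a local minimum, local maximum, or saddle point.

The Hessian of f is constant: H = [[-10, 0], [0, -6]].
det(H) = (-10)·(-6) − 0² = 60.
det(H) > 0 and tr(H) = -16 < 0, so H is negative definite and the point is a local maximum.

local maximum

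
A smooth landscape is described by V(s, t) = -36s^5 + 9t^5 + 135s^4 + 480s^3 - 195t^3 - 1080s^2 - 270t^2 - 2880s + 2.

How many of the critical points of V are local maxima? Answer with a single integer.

4

V separates as a function of s plus a function of t, so ∇V=0 decouples.
∂V/∂s = -180(s - 4)(s - 2)(s + 1)(s + 2) = 0 at s ∈ {-2, -1, 2, 4}; ∂V/∂t = 45t(t - 4)(t + 1)(t + 3) = 0 at t ∈ {-3, -1, 0, 4}.
The Hessian is diagonal: diag(V_ss, V_tt). Second derivatives: V_ss(-2)=4320, V_ss(-1)=-2700, V_ss(2)=4320, V_ss(4)=-10800; V_tt(-3)=-1890, V_tt(-1)=450, V_tt(0)=-540, V_tt(4)=6300.
Local maxima occur where both diagonal entries negative: (-1, -3), (-1, 0), (4, -3), (4, 0). Count: 4.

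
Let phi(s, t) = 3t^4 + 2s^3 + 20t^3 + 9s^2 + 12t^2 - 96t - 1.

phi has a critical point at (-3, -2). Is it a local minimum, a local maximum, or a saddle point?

The mixed partial ∂²phi/∂s∂t is 0, so the Hessian at any point is diag(phi_ss, phi_tt) = diag(6(2s + 3), 12(3t^2 + 10t + 2)).
At (-3, -2): H = diag(-18, -72).
Both eigenvalues are negative, so H is negative definite: a local maximum.

local maximum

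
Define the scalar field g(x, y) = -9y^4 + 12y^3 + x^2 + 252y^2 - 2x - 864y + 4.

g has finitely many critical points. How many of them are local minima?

g separates as a function of x plus a function of y, so ∇g=0 decouples.
∂g/∂x = 2(x - 1) = 0 at x ∈ {1}; ∂g/∂y = -36(y - 3)(y - 2)(y + 4) = 0 at y ∈ {-4, 2, 3}.
The Hessian is diagonal: diag(g_xx, g_yy). Second derivatives: g_xx(1)=2; g_yy(-4)=-1512, g_yy(2)=216, g_yy(3)=-252.
Local minima occur where both diagonal entries positive: (1, 2). Count: 1.

1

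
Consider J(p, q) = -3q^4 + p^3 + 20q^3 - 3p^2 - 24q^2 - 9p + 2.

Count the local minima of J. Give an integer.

J separates as a function of p plus a function of q, so ∇J=0 decouples.
∂J/∂p = 3(p - 3)(p + 1) = 0 at p ∈ {-1, 3}; ∂J/∂q = -12q(q - 4)(q - 1) = 0 at q ∈ {0, 1, 4}.
The Hessian is diagonal: diag(J_pp, J_qq). Second derivatives: J_pp(-1)=-12, J_pp(3)=12; J_qq(0)=-48, J_qq(1)=36, J_qq(4)=-144.
Local minima occur where both diagonal entries positive: (3, 1). Count: 1.

1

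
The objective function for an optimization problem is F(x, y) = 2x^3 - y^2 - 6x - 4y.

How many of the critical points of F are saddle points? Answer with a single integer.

F separates as a function of x plus a function of y, so ∇F=0 decouples.
∂F/∂x = 6(x - 1)(x + 1) = 0 at x ∈ {-1, 1}; ∂F/∂y = -2(y + 2) = 0 at y ∈ {-2}.
The Hessian is diagonal: diag(F_xx, F_yy). Second derivatives: F_xx(-1)=-12, F_xx(1)=12; F_yy(-2)=-2.
Saddle points occur where the two diagonal entries have opposite signs: (1, -2). Count: 1.

1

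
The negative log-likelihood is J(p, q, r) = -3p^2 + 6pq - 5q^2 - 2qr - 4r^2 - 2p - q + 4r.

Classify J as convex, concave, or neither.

concave

J is quadratic, so its Hessian is the constant matrix H = [[-6, 6, 0], [6, -10, -2], [0, -2, -8]].
Leading principal minors: -6, 24, -168.
Signs alternate −, +, − ⇒ H ≺ 0 ⇒ concave.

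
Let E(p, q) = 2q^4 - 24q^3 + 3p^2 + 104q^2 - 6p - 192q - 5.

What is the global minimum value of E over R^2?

-136

E(p,q) separates as A(p) + B(q) − 5, so its minimum is min A + min B − 5.
A'(p) = 6p - 6 vanishes at p ∈ {1}; B'(q) = 8(q - 4)(q - 3)(q - 2) vanishes at q ∈ {2, 3, 4}.
Local minima of A (where A''>0): A(1)=-3. Local minima of B: B(2)=-128, B(4)=-128.
So the global minimum of E is A(1) + B(2) − 5 = -3 − 128 − 5 = -136, attained at (1, 2).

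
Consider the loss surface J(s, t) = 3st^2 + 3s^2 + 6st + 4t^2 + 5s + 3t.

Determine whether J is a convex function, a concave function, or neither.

neither

The term 3st^2 is cubic, so the Hessian is not constant.
∂²J/∂t² = 6s + 8, which takes both signs as s varies (negative for sufficiently negative s). A diagonal entry of the Hessian changing sign means the Hessian is neither positive- nor negative-semidefinite on all of R^2.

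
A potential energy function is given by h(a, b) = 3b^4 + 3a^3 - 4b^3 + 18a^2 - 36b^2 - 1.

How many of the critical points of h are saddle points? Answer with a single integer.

h separates as a function of a plus a function of b, so ∇h=0 decouples.
∂h/∂a = 9a(a + 4) = 0 at a ∈ {-4, 0}; ∂h/∂b = 12b(b - 3)(b + 2) = 0 at b ∈ {-2, 0, 3}.
The Hessian is diagonal: diag(h_aa, h_bb). Second derivatives: h_aa(-4)=-36, h_aa(0)=36; h_bb(-2)=120, h_bb(0)=-72, h_bb(3)=180.
Saddle points occur where the two diagonal entries have opposite signs: (-4, -2), (-4, 3), (0, 0). Count: 3.

3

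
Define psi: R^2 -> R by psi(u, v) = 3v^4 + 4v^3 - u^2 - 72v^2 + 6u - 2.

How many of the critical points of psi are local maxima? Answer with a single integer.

1

psi separates as a function of u plus a function of v, so ∇psi=0 decouples.
∂psi/∂u = -2(u - 3) = 0 at u ∈ {3}; ∂psi/∂v = 12v(v - 3)(v + 4) = 0 at v ∈ {-4, 0, 3}.
The Hessian is diagonal: diag(psi_uu, psi_vv). Second derivatives: psi_uu(3)=-2; psi_vv(-4)=336, psi_vv(0)=-144, psi_vv(3)=252.
Local maxima occur where both diagonal entries negative: (3, 0). Count: 1.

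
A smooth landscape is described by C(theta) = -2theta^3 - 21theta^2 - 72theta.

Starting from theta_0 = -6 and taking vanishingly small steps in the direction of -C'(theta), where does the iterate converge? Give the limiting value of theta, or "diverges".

-4

C'(theta) = -6(theta + 3)(theta + 4), so C'(-6) = -36.
Gradient descent moves in the -C' direction, i.e. theta is increasing.
The nearest critical point in that direction is theta = -4, where C'' = 6 > 0 (a local minimum). The iterate converges there.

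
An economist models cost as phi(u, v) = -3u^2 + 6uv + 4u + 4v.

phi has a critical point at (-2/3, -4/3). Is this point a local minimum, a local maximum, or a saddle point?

The Hessian of phi is constant: H = [[-6, 6], [6, 0]].
det(H) = (-6)·0 − 6² = -36.
Since det(H) < 0, H is indefinite and the critical point is a saddle point.

saddle point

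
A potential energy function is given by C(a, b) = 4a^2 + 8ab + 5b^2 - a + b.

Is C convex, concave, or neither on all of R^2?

C is quadratic, so its Hessian is the constant matrix H = [[8, 8], [8, 10]].
det(H) = 16, tr(H) = 18.
det(H) > 0 and tr(H) > 0, so H is positive definite everywhere: convex.

convex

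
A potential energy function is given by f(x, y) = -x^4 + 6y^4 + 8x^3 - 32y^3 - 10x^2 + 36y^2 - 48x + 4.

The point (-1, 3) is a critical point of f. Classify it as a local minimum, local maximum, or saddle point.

saddle point

The mixed partial ∂²f/∂x∂y is 0, so the Hessian at any point is diag(f_xx, f_yy) = diag(4(-3x^2 + 12x - 5), 24(3y^2 - 8y + 3)).
At (-1, 3): H = diag(-80, 144).
The eigenvalues have opposite signs, so H is indefinite: a saddle point.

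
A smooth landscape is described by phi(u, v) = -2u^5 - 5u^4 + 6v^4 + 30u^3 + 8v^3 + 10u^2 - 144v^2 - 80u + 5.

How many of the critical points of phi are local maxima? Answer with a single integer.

2

phi separates as a function of u plus a function of v, so ∇phi=0 decouples.
∂phi/∂u = -10(u - 2)(u - 1)(u + 1)(u + 4) = 0 at u ∈ {-4, -1, 1, 2}; ∂phi/∂v = 24v(v - 3)(v + 4) = 0 at v ∈ {-4, 0, 3}.
The Hessian is diagonal: diag(phi_uu, phi_vv). Second derivatives: phi_uu(-4)=900, phi_uu(-1)=-180, phi_uu(1)=100, phi_uu(2)=-180; phi_vv(-4)=672, phi_vv(0)=-288, phi_vv(3)=504.
Local maxima occur where both diagonal entries negative: (-1, 0), (2, 0). Count: 2.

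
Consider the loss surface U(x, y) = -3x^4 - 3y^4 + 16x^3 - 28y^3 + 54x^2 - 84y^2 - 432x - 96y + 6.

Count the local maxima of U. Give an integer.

U separates as a function of x plus a function of y, so ∇U=0 decouples.
∂U/∂x = -12(x - 4)(x - 3)(x + 3) = 0 at x ∈ {-3, 3, 4}; ∂U/∂y = -12(y + 1)(y + 2)(y + 4) = 0 at y ∈ {-4, -2, -1}.
The Hessian is diagonal: diag(U_xx, U_yy). Second derivatives: U_xx(-3)=-504, U_xx(3)=72, U_xx(4)=-84; U_yy(-4)=-72, U_yy(-2)=24, U_yy(-1)=-36.
Local maxima occur where both diagonal entries negative: (-3, -4), (-3, -1), (4, -4), (4, -1). Count: 4.

4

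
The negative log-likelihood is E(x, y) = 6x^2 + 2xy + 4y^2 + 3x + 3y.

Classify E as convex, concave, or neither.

convex

E is quadratic, so its Hessian is the constant matrix H = [[12, 2], [2, 8]].
det(H) = 92, tr(H) = 20.
det(H) > 0 and tr(H) > 0, so H is positive definite everywhere: convex.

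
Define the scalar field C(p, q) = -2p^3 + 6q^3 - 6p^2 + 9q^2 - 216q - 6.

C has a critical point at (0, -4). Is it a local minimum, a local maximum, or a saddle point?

local maximum

The mixed partial ∂²C/∂p∂q is 0, so the Hessian at any point is diag(C_pp, C_qq) = diag(-12(p + 1), 18(2q + 1)).
At (0, -4): H = diag(-12, -126).
Both eigenvalues are negative, so H is negative definite: a local maximum.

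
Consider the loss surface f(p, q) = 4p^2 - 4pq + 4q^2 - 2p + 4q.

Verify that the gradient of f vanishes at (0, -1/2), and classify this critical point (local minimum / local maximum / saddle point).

∇f = (8p - 4q - 2, -4p + 8q + 4); substituting (0, -1/2) gives ∇f = (0, 0), so (0, -1/2) is indeed a critical point.
The Hessian of f is constant: H = [[8, -4], [-4, 8]].
det(H) = 8·8 − (-4)² = 48.
det(H) > 0 and tr(H) = 16 > 0, so H is positive definite and the point is a local minimum.

local minimum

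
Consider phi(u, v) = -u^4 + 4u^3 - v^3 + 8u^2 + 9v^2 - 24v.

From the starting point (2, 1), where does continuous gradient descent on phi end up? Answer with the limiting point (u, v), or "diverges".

phi is separable, so gradient descent decouples: u follows -∂phi/∂u, v follows -∂phi/∂v.
∂phi/∂u = -4u(u - 4)(u + 1); at u=2 this is 48, so u decreases.
∂phi/∂v = -3(v - 4)(v - 2); at v=1 this is -9, so v increases.
u converges to its nearest critical value 0 (a local min of the u-part); v converges to 2. The iterate converges to (0, 2).

(0, 2)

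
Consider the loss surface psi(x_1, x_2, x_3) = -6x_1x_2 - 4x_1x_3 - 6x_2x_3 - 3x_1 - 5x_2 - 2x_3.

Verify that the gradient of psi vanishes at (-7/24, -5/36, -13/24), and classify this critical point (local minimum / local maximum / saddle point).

saddle point

∇psi = (-6x_2 - 4x_3 - 3, -6x_1 - 6x_3 - 5, -4x_1 - 6x_2 - 2); substituting (-7/24, -5/36, -13/24) gives ∇psi = (0, 0, 0), so (-7/24, -5/36, -13/24) is indeed a critical point.
The Hessian is constant: H = [[0, -6, -4], [-6, 0, -6], [-4, -6, 0]].
Leading principal minors: Δ₁ = 0, Δ₂ = -36, Δ₃ = -288.
The minors fit neither the all-positive nor the alternating-sign pattern, so H is indefinite: a saddle point.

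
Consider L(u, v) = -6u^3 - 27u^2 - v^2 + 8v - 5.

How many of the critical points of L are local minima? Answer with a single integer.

0

L separates as a function of u plus a function of v, so ∇L=0 decouples.
∂L/∂u = -18u(u + 3) = 0 at u ∈ {-3, 0}; ∂L/∂v = -2(v - 4) = 0 at v ∈ {4}.
The Hessian is diagonal: diag(L_uu, L_vv). Second derivatives: L_uu(-3)=54, L_uu(0)=-54; L_vv(4)=-2.
Local minima occur where both diagonal entries positive: none. Count: 0.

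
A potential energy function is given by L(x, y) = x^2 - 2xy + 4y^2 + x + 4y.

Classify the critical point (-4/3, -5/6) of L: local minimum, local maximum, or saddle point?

local minimum

The Hessian of L is constant: H = [[2, -2], [-2, 8]].
det(H) = 2·8 − (-2)² = 12.
det(H) > 0 and tr(H) = 10 > 0, so H is positive definite and the point is a local minimum.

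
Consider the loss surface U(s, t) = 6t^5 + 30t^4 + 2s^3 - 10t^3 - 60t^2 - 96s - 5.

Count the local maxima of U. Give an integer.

2

U separates as a function of s plus a function of t, so ∇U=0 decouples.
∂U/∂s = 6(s - 4)(s + 4) = 0 at s ∈ {-4, 4}; ∂U/∂t = 30t(t - 1)(t + 1)(t + 4) = 0 at t ∈ {-4, -1, 0, 1}.
The Hessian is diagonal: diag(U_ss, U_tt). Second derivatives: U_ss(-4)=-48, U_ss(4)=48; U_tt(-4)=-1800, U_tt(-1)=180, U_tt(0)=-120, U_tt(1)=300.
Local maxima occur where both diagonal entries negative: (-4, -4), (-4, 0). Count: 2.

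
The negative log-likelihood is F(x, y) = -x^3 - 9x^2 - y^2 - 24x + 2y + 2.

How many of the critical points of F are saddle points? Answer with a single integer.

F separates as a function of x plus a function of y, so ∇F=0 decouples.
∂F/∂x = -3(x + 2)(x + 4) = 0 at x ∈ {-4, -2}; ∂F/∂y = -2(y - 1) = 0 at y ∈ {1}.
The Hessian is diagonal: diag(F_xx, F_yy). Second derivatives: F_xx(-4)=6, F_xx(-2)=-6; F_yy(1)=-2.
Saddle points occur where the two diagonal entries have opposite signs: (-4, 1). Count: 1.

1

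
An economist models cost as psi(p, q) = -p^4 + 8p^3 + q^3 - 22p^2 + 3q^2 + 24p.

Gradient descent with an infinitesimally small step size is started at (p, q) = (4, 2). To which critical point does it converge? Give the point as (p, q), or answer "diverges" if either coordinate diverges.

diverges

psi is separable, so gradient descent decouples: p follows -∂psi/∂p, q follows -∂psi/∂q.
∂psi/∂p = -4(p - 3)(p - 2)(p - 1); at p=4 this is -24, so p increases.
∂psi/∂q = 3q(q + 2); at q=2 this is 24, so q decreases.
The p-coordinate has no critical point in that direction and runs off to infinity.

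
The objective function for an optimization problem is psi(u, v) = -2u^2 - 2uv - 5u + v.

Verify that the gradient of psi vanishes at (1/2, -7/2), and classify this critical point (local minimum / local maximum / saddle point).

saddle point

∇psi = (-4u - 2v - 5, -2u + 1); substituting (1/2, -7/2) gives ∇psi = (0, 0), so (1/2, -7/2) is indeed a critical point.
The Hessian of psi is constant: H = [[-4, -2], [-2, 0]].
det(H) = (-4)·0 − (-2)² = -4.
Since det(H) < 0, H is indefinite and the critical point is a saddle point.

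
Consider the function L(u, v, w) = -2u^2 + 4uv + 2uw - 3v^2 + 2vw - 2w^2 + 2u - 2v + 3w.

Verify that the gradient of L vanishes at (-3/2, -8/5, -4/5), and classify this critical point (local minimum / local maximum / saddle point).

∇L = (-4u + 4v + 2w + 2, 4u - 6v + 2w - 2, 2u + 2v - 4w + 3); substituting (-3/2, -8/5, -4/5) gives ∇L = (0, 0, 0), so (-3/2, -8/5, -4/5) is indeed a critical point.
The Hessian is constant: H = [[-4, 4, 2], [4, -6, 2], [2, 2, -4]].
Leading principal minors: Δ₁ = -4, Δ₂ = 8, Δ₃ = 40.
The minors fit neither the all-positive nor the alternating-sign pattern, so H is indefinite: a saddle point.

saddle point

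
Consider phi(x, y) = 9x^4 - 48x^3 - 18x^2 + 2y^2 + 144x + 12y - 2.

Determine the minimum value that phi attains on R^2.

phi(x,y) separates as P(x) + Q(y) − 2, so its minimum is min P + min Q − 2.
P'(x) = 36(x - 4)(x - 1)(x + 1) vanishes at x ∈ {-1, 1, 4}; Q'(y) = 4y + 12 vanishes at y ∈ {-3}.
Local minima of P (where P''>0): P(-1)=-105, P(4)=-480. Local minima of Q: Q(-3)=-18.
So the global minimum of phi is P(4) + Q(-3) − 2 = -480 − 18 − 2 = -500, attained at (4, -3).

-500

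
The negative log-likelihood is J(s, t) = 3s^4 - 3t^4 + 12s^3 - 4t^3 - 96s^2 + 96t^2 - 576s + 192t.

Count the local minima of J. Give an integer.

J separates as a function of s plus a function of t, so ∇J=0 decouples.
∂J/∂s = 12(s - 4)(s + 3)(s + 4) = 0 at s ∈ {-4, -3, 4}; ∂J/∂t = -12(t - 4)(t + 1)(t + 4) = 0 at t ∈ {-4, -1, 4}.
The Hessian is diagonal: diag(J_ss, J_tt). Second derivatives: J_ss(-4)=96, J_ss(-3)=-84, J_ss(4)=672; J_tt(-4)=-288, J_tt(-1)=180, J_tt(4)=-480.
Local minima occur where both diagonal entries positive: (-4, -1), (4, -1). Count: 2.

2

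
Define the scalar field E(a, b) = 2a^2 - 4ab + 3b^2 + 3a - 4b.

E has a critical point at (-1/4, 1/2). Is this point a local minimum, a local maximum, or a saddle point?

The Hessian of E is constant: H = [[4, -4], [-4, 6]].
det(H) = 4·6 − (-4)² = 8.
det(H) > 0 and tr(H) = 10 > 0, so H is positive definite and the point is a local minimum.

local minimum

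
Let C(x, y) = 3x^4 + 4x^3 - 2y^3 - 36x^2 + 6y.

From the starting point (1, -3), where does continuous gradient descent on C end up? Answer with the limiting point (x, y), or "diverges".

C is separable, so gradient descent decouples: x follows -∂C/∂x, y follows -∂C/∂y.
∂C/∂x = 12x(x - 2)(x + 3); at x=1 this is -48, so x increases.
∂C/∂y = -6(y - 1)(y + 1); at y=-3 this is -48, so y increases.
x converges to its nearest critical value 2 (a local min of the x-part); y converges to -1. The iterate converges to (2, -1).

(2, -1)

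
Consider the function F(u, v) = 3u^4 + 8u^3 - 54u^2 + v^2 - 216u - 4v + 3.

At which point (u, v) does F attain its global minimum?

F(u,v) separates as P(u) + Q(v) + 3, so its minimum is min P + min Q + 3.
P'(u) = 12(u - 3)(u + 2)(u + 3) vanishes at u ∈ {-3, -2, 3}; Q'(v) = 2v - 4 vanishes at v ∈ {2}.
Local minima of P (where P''>0): P(-3)=189, P(3)=-675. Local minima of Q: Q(2)=-4.
So the global minimum of F is P(3) + Q(2) + 3 = -675 − 4 + 3 = -676, attained at (3, 2).

(3, 2)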